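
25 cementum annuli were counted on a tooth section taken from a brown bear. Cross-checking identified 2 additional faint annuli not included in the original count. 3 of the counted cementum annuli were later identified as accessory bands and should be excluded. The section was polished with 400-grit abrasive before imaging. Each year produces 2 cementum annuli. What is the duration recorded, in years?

Adjusted count: 25 − 3 + 2 = 24 cementum annuli.
With 2 cementum annuli per year, 24 / 2 = 12 years.

12 years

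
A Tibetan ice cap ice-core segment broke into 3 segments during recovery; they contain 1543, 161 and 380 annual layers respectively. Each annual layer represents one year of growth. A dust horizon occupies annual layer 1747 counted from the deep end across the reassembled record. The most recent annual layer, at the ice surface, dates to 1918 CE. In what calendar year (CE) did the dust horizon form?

1581 CE

Total annual layers = 1543 + 161 + 380 = 2084.
The dust horizon sits at annual layer 1747 from the deep end, so 2084 − 1747 = 337 annual layers formed after it.
1918 − 337 = 1581 CE.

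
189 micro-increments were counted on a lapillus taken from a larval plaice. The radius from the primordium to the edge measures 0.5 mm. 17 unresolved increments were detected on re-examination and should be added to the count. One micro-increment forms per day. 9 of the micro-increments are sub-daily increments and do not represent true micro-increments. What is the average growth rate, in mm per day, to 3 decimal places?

True micro-increment count = 189 − 9 + 17 = 197.
Extension rate ≈ 0.5 / 197 = 0.003 mm per day.

0.003 mm per day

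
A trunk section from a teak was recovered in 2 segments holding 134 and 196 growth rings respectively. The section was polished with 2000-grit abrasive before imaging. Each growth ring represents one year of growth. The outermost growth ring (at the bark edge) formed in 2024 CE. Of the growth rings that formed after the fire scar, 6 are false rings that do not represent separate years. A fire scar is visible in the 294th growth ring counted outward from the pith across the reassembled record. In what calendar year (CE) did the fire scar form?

Total growth rings = 134 + 196 = 330.
330 − 294 = 36 growth rings lie beyond the fire scar toward the bark edge.
36 − 6 false = 30 true growth rings after the fire scar.
2024 − 30 = 1994 CE.

1994 CE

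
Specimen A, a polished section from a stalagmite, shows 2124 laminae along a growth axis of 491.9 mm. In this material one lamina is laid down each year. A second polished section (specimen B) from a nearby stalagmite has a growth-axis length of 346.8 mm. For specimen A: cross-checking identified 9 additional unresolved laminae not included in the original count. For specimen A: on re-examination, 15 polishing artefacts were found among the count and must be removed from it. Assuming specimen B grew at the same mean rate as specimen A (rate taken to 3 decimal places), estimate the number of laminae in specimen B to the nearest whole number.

1495 laminae

Specimen A: after corrections the count is 2124 − 15 + 9 = 2118 laminae.
A: Extension rate ≈ 491.9 / 2118 = 0.232 mm/year.
For B, 346.8 / 0.232 = 1494.83 years ≈ 1495 laminae.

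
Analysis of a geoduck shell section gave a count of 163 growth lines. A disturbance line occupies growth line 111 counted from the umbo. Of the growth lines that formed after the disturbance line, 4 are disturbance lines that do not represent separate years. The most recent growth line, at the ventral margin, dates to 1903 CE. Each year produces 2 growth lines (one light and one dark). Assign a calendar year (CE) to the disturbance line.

1879 CE

The disturbance line sits at growth line 111 from the umbo, so 163 − 111 = 52 growth lines formed after it.
52 − 4 false = 48 true growth lines after the disturbance line.
Dividing by 2 growth lines per year: 48 / 2 = 24 years.
1903 − 24 = 1879 CE.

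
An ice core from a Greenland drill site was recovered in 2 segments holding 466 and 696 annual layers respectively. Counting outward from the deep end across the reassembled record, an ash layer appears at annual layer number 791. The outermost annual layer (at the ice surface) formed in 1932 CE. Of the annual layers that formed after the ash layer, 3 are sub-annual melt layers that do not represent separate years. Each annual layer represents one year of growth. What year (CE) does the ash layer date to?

1564 CE

Total annual layers = 466 + 696 = 1162.
1162 − 791 = 371 annual layers lie beyond the ash layer toward the ice surface.
Removing the 3 false annual layers leaves 371 − 3 = 368 true annual layers beyond the ash layer.
Counting back 368 years from 1932 CE places the ash layer in 1932 − 368 = 1564 CE.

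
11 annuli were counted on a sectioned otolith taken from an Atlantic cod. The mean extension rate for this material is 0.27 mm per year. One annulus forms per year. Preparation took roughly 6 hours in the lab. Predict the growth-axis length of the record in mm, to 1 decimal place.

The record spans 11 years at 0.27 mm per year.
11 years at 0.27 mm/year gives 0.27 × 11 = 3.0 mm.

3.0 mm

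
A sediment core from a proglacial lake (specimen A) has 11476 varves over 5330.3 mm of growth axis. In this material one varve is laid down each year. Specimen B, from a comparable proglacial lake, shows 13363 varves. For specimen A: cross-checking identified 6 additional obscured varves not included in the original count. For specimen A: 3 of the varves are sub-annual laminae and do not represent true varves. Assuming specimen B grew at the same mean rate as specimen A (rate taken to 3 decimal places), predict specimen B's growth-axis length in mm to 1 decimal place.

6200.4 mm

Specimen A: correcting the raw count gives 11476 − 3 + 6 = 11479 true varves.
A: 5330.3 mm over 11479 years gives 5330.3 / 11479 ≈ 0.464 mm/yr.
For B, 0.464 mm/year × 13363 years = 6200.4 mm.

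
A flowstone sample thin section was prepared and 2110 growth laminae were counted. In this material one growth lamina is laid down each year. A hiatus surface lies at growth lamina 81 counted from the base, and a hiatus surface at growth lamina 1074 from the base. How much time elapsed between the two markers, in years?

Separation: 1074 − 81 = 993 growth laminae.
At one growth lamina per year, 993 years elapsed between them.

993 years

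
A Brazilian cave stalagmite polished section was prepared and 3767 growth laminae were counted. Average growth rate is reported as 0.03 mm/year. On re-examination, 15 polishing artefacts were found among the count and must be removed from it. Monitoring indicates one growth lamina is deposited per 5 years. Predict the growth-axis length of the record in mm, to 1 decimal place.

562.8 mm

After corrections the count is 3767 − 15 = 3752 growth laminae.
Multiplying by 5 years per growth lamina: 3752 × 5 = 18760 years.
Length ≈ 0.03 × 18760 = 562.8 mm.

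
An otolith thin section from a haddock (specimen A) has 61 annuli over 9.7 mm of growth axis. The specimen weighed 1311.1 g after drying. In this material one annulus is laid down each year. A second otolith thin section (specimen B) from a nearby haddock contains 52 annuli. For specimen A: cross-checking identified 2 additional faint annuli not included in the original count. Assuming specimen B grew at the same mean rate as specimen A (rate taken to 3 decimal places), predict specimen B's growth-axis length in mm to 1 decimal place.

Specimen A: adjusted count: 61 + 2 = 63 annuli.
A: Extension rate ≈ 9.7 / 63 = 0.154 mm/yr.
For B, 0.154 mm/year × 52 years = 8.0 mm.

8.0 mm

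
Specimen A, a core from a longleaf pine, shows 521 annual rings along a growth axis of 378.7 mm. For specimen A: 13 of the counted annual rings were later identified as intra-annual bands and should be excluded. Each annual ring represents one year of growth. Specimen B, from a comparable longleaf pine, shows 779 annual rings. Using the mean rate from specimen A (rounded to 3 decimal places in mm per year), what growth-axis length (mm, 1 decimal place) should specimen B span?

580.4 mm

Specimen A: correcting the raw count gives 521 − 13 = 508 true annual rings.
A: Mean rate = 378.7 mm / 508 years ≈ 0.745 mm/yr.
B's length ≈ 0.745 × 779 = 580.4 mm.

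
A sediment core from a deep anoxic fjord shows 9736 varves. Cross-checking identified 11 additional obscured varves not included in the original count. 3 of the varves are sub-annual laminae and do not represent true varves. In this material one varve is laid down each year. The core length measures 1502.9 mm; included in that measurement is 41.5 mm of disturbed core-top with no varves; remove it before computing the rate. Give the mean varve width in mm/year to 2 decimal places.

0.15 mm/year

True varve count = 9736 − 3 + 11 = 9744.
The growth record spans 1502.9 − 41.5 = 1461.4 mm.
Extension rate ≈ 1461.4 / 9744 = 0.15 mm/year.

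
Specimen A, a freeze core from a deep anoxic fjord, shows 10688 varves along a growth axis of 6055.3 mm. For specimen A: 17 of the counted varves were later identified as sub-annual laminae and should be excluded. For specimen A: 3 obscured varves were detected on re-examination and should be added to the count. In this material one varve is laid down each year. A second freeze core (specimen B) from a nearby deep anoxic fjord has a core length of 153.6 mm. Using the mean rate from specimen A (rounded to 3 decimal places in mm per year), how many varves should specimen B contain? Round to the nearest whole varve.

Specimen A: correcting the raw count gives 10688 − 17 + 3 = 10674 true varves.
A: Extension rate ≈ 6055.3 / 10674 = 0.567 mm/year.
Specimen B: 153.6 mm / 0.567 mm per year = 270.90 years ≈ 271 varves.

271 varves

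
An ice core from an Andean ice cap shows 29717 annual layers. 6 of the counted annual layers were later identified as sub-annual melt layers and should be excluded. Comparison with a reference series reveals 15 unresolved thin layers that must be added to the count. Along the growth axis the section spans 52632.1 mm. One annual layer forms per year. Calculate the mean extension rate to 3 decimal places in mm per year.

Correcting the raw count gives 29717 − 6 + 15 = 29726 true annual layers.
Mean rate = 52632.1 mm / 29726 years ≈ 1.771 mm per year.

1.771 mm per year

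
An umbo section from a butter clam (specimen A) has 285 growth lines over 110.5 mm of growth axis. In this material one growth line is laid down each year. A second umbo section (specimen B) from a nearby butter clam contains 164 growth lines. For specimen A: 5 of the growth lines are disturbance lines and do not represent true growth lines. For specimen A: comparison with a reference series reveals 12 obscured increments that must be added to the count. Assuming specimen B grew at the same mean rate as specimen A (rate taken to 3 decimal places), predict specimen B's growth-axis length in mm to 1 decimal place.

62.0 mm

Specimen A: correcting the raw count gives 285 − 5 + 12 = 292 true growth lines.
A: Mean rate = 110.5 mm / 292 years ≈ 0.378 mm/yr.
For B, 0.378 mm/year × 164 years = 62.0 mm.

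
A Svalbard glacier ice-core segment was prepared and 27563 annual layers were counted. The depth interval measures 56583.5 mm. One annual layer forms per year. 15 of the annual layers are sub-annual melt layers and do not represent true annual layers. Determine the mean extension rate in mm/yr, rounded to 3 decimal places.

True annual layer count = 27563 − 15 = 27548.
Extension rate ≈ 56583.5 / 27548 = 2.054 mm/yr.

2.054 mm/yr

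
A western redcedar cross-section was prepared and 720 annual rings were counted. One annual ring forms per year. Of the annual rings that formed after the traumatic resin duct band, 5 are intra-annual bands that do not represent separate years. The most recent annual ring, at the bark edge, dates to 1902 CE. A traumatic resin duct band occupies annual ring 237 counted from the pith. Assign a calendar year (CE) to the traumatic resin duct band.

1424 CE

720 − 237 = 483 annual rings lie beyond the traumatic resin duct band toward the bark edge.
Removing the 5 false annual rings leaves 483 − 5 = 478 true annual rings beyond the traumatic resin duct band.
1902 − 478 = 1424 CE.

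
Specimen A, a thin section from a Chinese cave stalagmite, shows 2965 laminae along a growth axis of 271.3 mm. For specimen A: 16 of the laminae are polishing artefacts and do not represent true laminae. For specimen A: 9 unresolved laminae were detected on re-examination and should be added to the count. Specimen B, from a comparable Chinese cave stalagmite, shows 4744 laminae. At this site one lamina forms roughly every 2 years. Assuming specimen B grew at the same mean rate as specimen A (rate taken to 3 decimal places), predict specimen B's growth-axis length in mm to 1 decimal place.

436.4 mm

Specimen A: adjusted count: 2965 − 16 + 9 = 2958 laminae.
Specimen A: at 2 years per lamina, 2958 × 2 = 5916 years.
A: Extension rate ≈ 271.3 / 5916 = 0.046 mm/year.
Specimen B: 4744 laminae at 2 years each span 4744 × 2 = 9488 years. Length of B = 0.046 × 9488 = 436.4 mm.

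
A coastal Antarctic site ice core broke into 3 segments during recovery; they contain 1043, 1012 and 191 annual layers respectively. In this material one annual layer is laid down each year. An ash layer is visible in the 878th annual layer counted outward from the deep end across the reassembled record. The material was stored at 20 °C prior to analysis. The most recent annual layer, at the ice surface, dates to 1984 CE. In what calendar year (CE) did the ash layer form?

Total annual layers = 1043 + 1012 + 191 = 2246.
The ash layer sits at annual layer 878 from the deep end, so 2246 − 878 = 1368 annual layers formed after it.
Counting back 1368 years from 1984 CE places the ash layer in 1984 − 1368 = 616 CE.

616 CE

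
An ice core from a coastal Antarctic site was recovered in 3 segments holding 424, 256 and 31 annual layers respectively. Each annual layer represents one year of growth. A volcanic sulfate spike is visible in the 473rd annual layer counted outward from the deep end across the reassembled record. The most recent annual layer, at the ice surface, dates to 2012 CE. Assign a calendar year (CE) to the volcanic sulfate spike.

Total annual layers = 424 + 256 + 31 = 711.
711 − 473 = 238 annual layers lie beyond the volcanic sulfate spike toward the ice surface.
2012 − 238 = 1774 CE.

1774 CE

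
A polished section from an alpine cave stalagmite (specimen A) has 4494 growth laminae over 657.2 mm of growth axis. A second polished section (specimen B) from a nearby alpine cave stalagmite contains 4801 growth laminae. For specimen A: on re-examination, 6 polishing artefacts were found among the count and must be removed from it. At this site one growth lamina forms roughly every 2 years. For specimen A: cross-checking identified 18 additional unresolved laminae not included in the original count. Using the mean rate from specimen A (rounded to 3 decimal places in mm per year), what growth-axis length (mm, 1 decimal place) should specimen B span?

Specimen A: true growth lamina count = 4494 − 6 + 18 = 4506.
Specimen A: at 2 years per growth lamina, 4506 × 2 = 9012 years.
A: 657.2 mm over 9012 years gives 657.2 / 9012 ≈ 0.073 mm/yr.
Specimen B: multiplying by 2 years per growth lamina: 4801 × 2 = 9602 years. For B, 0.073 mm/year × 9602 years = 700.9 mm.

700.9 mm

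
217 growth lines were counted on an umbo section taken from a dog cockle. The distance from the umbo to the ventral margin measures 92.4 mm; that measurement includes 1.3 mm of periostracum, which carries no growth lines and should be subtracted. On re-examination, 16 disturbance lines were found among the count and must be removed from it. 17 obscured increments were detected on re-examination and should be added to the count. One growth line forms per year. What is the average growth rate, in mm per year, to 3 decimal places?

True growth line count = 217 − 16 + 17 = 218.
Net length = 92.4 − 1.3 = 91.1 mm.
91.1 mm over 218 years gives 91.1 / 218 ≈ 0.418 mm per year.

0.418 mm per year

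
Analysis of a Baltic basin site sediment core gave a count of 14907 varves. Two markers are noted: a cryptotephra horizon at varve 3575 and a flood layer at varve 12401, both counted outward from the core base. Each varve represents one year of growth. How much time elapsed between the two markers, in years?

12401 − 3575 = 8826 varves lie between the two events.
That is 8826 years at one varve per year.

8826 yr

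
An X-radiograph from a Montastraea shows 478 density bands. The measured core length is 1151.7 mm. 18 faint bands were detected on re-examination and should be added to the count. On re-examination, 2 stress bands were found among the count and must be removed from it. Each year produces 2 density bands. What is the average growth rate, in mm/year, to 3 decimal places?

4.663 mm/year

Correcting the raw count gives 478 − 2 + 18 = 494 true density bands.
Dividing by 2 density bands per year: 494 / 2 = 247 years.
1151.7 mm over 247 years gives 1151.7 / 247 ≈ 4.663 mm/year.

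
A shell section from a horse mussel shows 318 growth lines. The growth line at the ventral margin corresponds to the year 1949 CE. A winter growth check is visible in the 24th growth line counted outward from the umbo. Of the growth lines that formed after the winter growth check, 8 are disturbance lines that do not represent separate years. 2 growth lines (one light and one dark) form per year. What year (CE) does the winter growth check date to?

Between growth line 24 and the ventral margin there are 318 − 24 = 294 growth lines.
Excluding 8 false growth lines: 294 − 8 = 286.
286 growth lines at 2 per year is 286 / 2 = 143 years.
Counting back 143 years from 1949 CE places the winter growth check in 1949 − 143 = 1806 CE.

1806 CE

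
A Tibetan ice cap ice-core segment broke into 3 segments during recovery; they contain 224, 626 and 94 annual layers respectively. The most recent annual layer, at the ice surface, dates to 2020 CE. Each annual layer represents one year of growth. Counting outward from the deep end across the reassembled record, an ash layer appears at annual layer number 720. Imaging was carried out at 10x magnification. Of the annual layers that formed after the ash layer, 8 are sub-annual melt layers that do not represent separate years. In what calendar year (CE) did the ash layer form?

Total annual layers = 224 + 626 + 94 = 944.
944 − 720 = 224 annual layers lie beyond the ash layer toward the ice surface.
Excluding 8 false annual layers: 224 − 8 = 216.
Counting back 216 years from 2020 CE places the ash layer in 2020 − 216 = 1804 CE.

1804 CE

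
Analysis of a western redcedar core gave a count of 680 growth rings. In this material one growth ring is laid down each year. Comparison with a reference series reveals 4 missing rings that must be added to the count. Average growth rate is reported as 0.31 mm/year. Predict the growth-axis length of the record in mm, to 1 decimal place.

Adjusted count: 680 + 4 = 684 growth rings.
Predicted length = 0.31 mm/year × 684 years = 212.0 mm.

212.0 mm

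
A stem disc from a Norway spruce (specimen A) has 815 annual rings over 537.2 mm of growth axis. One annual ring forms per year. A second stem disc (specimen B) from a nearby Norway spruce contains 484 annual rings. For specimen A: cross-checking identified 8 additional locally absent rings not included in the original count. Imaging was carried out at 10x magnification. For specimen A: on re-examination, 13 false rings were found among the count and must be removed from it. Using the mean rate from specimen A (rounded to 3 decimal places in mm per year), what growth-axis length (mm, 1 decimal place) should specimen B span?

Specimen A: true annual ring count = 815 − 13 + 8 = 810.
A: 537.2 mm over 810 years gives 537.2 / 810 ≈ 0.663 mm/yr.
B's length ≈ 0.663 × 484 = 320.9 mm.

320.9 mm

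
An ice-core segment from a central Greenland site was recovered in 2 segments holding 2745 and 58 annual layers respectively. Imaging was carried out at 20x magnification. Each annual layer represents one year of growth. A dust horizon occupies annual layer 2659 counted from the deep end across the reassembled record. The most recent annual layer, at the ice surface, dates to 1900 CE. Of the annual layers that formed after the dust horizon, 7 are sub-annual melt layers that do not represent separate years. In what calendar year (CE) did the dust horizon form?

1763 CE

Total annual layers = 2745 + 58 = 2803.
The dust horizon sits at annual layer 2659 from the deep end, so 2803 − 2659 = 144 annual layers formed after it.
144 − 7 false = 137 true annual layers after the dust horizon.
The annual layer at the ice surface is 1900 CE, so the dust horizon dates to 1900 − 137 = 1763 CE.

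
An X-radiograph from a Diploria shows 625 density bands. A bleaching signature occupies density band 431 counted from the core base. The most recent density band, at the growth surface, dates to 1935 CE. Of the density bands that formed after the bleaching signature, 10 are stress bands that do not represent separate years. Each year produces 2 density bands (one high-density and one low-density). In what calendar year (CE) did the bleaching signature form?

625 − 431 = 194 density bands lie beyond the bleaching signature toward the growth surface.
194 − 10 false = 184 true density bands after the bleaching signature.
184 density bands at 2 per year is 184 / 2 = 92 years.
Counting back 92 years from 1935 CE places the bleaching signature in 1935 − 92 = 1843 CE.

1843 CE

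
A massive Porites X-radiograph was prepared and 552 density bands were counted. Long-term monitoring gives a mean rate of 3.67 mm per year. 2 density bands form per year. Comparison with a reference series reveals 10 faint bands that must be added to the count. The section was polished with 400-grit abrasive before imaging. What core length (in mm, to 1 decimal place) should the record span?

1031.3 mm

Correcting the raw count gives 552 + 10 = 562 true density bands.
Dividing by 2 density bands per year: 562 / 2 = 281 years.
281 years at 3.67 mm/year gives 3.67 × 281 = 1031.3 mm.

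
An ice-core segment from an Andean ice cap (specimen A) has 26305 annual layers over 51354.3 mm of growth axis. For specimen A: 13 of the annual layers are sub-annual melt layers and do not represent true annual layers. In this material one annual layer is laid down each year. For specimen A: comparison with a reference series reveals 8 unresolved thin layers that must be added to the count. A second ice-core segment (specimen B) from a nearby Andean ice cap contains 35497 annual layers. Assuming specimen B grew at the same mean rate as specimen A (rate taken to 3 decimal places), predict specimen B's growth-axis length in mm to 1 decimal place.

69325.6 mm

Specimen A: adjusted count: 26305 − 13 + 8 = 26300 annual layers.
A: 51354.3 mm over 26300 years gives 51354.3 / 26300 ≈ 1.953 mm/yr.
For B, 1.953 mm/year × 35497 years = 69325.6 mm.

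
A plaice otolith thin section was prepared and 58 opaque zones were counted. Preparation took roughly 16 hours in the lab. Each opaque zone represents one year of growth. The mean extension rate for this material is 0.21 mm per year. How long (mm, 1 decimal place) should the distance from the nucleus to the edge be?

12.2 mm

58 years of growth are recorded.
58 years at 0.21 mm/year gives 0.21 × 58 = 12.2 mm.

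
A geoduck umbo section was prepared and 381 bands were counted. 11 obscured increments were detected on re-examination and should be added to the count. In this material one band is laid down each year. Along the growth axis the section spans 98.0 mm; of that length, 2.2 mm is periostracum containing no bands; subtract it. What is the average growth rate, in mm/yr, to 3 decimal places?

Adjusted count: 381 + 11 = 392 bands.
The growth record spans 98.0 − 2.2 = 95.8 mm.
Mean rate = 95.8 mm / 392 years ≈ 0.244 mm/yr.

0.244 mm/yr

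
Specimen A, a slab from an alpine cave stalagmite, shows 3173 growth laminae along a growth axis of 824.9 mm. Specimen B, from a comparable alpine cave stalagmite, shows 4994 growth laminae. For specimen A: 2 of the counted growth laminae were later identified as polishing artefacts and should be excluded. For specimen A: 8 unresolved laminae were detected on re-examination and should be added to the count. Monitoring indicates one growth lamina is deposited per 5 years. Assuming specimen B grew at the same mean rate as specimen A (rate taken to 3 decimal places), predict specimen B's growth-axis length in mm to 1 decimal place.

Specimen A: correcting the raw count gives 3173 − 2 + 8 = 3179 true growth laminae.
Specimen A: at 5 years per growth lamina, 3179 × 5 = 15895 years.
A: 824.9 mm over 15895 years gives 824.9 / 15895 ≈ 0.052 mm/year.
Specimen B: at 5 years per growth lamina, 4994 × 5 = 24970 years. B's length ≈ 0.052 × 24970 = 1298.4 mm.

1298.4 mm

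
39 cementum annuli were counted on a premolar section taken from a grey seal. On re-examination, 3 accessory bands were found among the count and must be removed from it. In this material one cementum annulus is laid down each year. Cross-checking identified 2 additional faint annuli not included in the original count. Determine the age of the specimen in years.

After corrections the count is 39 − 3 + 2 = 38 cementum annuli.
With a one-to-one cementum annulus periodicity this is 38 years.

38 years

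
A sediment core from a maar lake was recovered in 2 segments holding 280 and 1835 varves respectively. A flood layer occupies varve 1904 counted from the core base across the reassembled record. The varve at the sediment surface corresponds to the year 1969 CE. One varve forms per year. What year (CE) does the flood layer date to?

Total varves = 280 + 1835 = 2115.
2115 − 1904 = 211 varves lie beyond the flood layer toward the sediment surface.
1969 − 211 = 1758 CE.

1758 CE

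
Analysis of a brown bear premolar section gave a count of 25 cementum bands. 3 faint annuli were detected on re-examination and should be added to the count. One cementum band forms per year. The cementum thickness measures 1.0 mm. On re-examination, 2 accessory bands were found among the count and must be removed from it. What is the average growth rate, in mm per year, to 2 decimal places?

0.04 mm per year

After corrections the count is 25 − 2 + 3 = 26 cementum bands.
1.0 mm over 26 years gives 1.0 / 26 ≈ 0.04 mm per year.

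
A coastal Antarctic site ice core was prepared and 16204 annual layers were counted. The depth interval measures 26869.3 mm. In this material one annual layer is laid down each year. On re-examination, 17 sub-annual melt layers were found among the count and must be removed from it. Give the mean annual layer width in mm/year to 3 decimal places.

Adjusted count: 16204 − 17 = 16187 annual layers.
26869.3 mm over 16187 years gives 26869.3 / 16187 ≈ 1.660 mm/year.

1.660 mm/year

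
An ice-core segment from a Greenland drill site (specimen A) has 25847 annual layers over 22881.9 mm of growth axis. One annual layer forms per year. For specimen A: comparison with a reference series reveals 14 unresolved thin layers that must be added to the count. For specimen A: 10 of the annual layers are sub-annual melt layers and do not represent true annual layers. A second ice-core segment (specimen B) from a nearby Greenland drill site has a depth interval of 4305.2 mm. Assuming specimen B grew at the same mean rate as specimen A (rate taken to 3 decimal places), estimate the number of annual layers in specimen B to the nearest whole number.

4865 annual layers

Specimen A: after corrections the count is 25847 − 10 + 14 = 25851 annual layers.
A: Extension rate ≈ 22881.9 / 25851 = 0.885 mm/yr.
Specimen B: 4305.2 mm / 0.885 mm per year = 4864.63 years ≈ 4865 annual layers.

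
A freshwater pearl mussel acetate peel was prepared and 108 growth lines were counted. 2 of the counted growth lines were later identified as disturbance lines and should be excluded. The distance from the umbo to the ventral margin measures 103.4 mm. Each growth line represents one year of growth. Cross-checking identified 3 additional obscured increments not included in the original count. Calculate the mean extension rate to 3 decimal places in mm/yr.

True growth line count = 108 − 2 + 3 = 109.
Mean rate = 103.4 mm / 109 years ≈ 0.949 mm/yr.

0.949 mm/yr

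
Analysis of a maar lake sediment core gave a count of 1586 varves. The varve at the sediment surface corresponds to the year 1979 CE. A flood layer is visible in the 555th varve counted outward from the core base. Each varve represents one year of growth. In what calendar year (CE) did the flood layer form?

1586 − 555 = 1031 varves lie beyond the flood layer toward the sediment surface.
1979 − 1031 = 948 CE.

948 CE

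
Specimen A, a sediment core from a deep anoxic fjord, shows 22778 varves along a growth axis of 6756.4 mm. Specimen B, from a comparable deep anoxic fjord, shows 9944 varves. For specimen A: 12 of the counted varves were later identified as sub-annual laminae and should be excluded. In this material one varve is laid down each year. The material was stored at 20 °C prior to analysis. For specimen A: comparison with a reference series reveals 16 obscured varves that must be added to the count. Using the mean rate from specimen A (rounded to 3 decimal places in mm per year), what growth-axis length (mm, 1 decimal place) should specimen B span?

2953.4 mm

Specimen A: true varve count = 22778 − 12 + 16 = 22782.
A: 6756.4 mm over 22782 years gives 6756.4 / 22782 ≈ 0.297 mm/year.
B's length ≈ 0.297 × 9944 = 2953.4 mm.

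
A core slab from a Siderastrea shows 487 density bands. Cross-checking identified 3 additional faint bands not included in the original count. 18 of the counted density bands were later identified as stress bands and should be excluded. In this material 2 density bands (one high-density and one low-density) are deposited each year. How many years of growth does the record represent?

After corrections the count is 487 − 18 + 3 = 472 density bands.
With 2 density bands per year, 472 / 2 = 236 years.

236 years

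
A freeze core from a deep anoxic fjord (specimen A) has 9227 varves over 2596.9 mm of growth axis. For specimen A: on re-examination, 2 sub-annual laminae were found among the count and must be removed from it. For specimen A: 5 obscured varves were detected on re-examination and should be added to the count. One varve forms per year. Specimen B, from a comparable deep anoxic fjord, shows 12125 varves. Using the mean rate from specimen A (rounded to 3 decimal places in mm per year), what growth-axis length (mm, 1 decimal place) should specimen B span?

Specimen A: after corrections the count is 9227 − 2 + 5 = 9230 varves.
A: Extension rate ≈ 2596.9 / 9230 = 0.281 mm/year.
For B, 0.281 mm/year × 12125 years = 3407.1 mm.

3407.1 mm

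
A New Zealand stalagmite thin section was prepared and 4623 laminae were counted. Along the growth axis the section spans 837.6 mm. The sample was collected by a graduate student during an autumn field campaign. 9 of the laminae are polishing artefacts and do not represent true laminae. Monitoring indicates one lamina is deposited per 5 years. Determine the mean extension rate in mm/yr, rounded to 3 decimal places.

Correcting the raw count gives 4623 − 9 = 4614 true laminae.
4614 laminae at 5 years each span 4614 × 5 = 23070 years.
Extension rate ≈ 837.6 / 23070 = 0.036 mm/yr.

0.036 mm/yr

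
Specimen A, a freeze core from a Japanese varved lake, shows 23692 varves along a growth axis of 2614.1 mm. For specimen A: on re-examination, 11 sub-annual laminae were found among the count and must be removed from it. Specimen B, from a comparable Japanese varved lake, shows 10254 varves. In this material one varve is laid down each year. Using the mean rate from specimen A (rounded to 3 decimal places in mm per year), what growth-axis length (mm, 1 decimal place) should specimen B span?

Specimen A: after corrections the count is 23692 − 11 = 23681 varves.
A: Extension rate ≈ 2614.1 / 23681 = 0.110 mm per year.
Length of B = 0.110 × 10254 = 1127.9 mm.

1127.9 mm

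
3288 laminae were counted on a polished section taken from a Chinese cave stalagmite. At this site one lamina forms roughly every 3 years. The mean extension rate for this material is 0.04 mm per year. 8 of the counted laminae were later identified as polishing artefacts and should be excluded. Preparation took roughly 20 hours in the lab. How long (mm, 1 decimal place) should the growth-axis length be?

393.6 mm

True lamina count = 3288 − 8 = 3280.
Multiplying by 3 years per lamina: 3280 × 3 = 9840 years.
Length ≈ 0.04 × 9840 = 393.6 mm.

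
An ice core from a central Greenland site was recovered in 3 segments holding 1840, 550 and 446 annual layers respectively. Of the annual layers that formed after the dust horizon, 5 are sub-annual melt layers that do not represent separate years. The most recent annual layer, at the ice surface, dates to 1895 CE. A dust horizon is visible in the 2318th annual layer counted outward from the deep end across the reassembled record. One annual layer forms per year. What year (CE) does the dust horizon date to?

1382 CE

Total annual layers = 1840 + 550 + 446 = 2836.
The dust horizon sits at annual layer 2318 from the deep end, so 2836 − 2318 = 518 annual layers formed after it.
Excluding 5 false annual layers: 518 − 5 = 513.
Counting back 513 years from 1895 CE places the dust horizon in 1895 − 513 = 1382 CE.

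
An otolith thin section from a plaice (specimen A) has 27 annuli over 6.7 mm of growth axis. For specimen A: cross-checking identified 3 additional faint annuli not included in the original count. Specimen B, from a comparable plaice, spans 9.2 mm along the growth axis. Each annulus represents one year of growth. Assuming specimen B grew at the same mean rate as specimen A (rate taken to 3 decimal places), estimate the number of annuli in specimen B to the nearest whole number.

41 annuli

Specimen A: after corrections the count is 27 + 3 = 30 annuli.
A: Extension rate ≈ 6.7 / 30 = 0.223 mm/year.
For B, 9.2 / 0.223 = 41.26 years ≈ 41 annuli.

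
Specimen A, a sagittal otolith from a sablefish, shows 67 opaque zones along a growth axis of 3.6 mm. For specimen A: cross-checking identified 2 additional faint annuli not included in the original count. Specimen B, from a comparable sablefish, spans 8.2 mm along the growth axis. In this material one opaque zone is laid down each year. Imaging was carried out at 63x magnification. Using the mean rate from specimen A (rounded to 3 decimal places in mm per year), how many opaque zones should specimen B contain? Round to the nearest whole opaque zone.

158 opaque zones

Specimen A: adjusted count: 67 + 2 = 69 opaque zones.
A: Mean rate = 3.6 mm / 69 years ≈ 0.052 mm/year.
Specimen B: 8.2 mm / 0.052 mm per year = 157.69 years ≈ 158 opaque zones.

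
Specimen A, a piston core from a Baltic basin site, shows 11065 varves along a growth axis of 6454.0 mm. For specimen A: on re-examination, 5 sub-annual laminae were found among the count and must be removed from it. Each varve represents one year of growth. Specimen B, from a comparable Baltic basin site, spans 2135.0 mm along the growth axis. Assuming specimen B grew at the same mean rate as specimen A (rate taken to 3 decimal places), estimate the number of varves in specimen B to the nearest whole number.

3656 varves

Specimen A: after corrections the count is 11065 − 5 = 11060 varves.
A: Mean rate = 6454.0 mm / 11060 years ≈ 0.584 mm/year.
Specimen B: 2135.0 mm / 0.584 mm per year = 3655.82 years ≈ 3656 varves.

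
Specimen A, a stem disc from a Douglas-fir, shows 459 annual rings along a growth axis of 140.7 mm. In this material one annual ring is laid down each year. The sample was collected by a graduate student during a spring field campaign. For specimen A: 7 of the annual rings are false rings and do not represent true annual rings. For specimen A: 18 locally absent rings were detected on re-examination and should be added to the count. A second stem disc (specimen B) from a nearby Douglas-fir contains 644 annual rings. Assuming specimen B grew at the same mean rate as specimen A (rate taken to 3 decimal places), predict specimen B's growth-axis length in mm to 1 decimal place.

192.6 mm

Specimen A: adjusted count: 459 − 7 + 18 = 470 annual rings.
A: 140.7 mm over 470 years gives 140.7 / 470 ≈ 0.299 mm per year.
For B, 0.299 mm/year × 644 years = 192.6 mm.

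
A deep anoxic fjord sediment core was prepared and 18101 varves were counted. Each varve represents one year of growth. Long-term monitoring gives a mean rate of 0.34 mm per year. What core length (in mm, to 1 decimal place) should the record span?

6154.3 mm

18101 years of growth are recorded.
Predicted length = 0.34 mm/year × 18101 years = 6154.3 mm.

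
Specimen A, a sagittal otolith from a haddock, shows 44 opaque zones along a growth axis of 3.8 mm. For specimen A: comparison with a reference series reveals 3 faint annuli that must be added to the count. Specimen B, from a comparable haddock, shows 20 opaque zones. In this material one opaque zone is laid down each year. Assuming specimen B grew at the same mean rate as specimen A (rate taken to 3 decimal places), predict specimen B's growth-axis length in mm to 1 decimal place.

1.6 mm

Specimen A: adjusted count: 44 + 3 = 47 opaque zones.
A: Extension rate ≈ 3.8 / 47 = 0.081 mm/year.
For B, 0.081 mm/year × 20 years = 1.6 mm.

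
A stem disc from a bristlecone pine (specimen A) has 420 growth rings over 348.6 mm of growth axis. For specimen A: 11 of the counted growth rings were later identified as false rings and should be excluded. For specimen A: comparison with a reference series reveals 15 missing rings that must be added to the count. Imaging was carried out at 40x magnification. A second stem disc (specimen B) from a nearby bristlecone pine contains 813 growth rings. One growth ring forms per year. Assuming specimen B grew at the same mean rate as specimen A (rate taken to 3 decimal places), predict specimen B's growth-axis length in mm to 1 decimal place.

668.3 mm

Specimen A: correcting the raw count gives 420 − 11 + 15 = 424 true growth rings.
A: 348.6 mm over 424 years gives 348.6 / 424 ≈ 0.822 mm/yr.
For B, 0.822 mm/year × 813 years = 668.3 mm.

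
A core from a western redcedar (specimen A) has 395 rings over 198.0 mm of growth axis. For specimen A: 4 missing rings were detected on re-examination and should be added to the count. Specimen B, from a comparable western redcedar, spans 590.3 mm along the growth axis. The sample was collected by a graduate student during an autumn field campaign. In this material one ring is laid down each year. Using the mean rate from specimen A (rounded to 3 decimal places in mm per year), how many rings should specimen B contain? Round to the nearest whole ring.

1190 rings

Specimen A: correcting the raw count gives 395 + 4 = 399 true rings.
A: Extension rate ≈ 198.0 / 399 = 0.496 mm/year.
B spans 590.3 / 0.496 = 1190.12 years ≈ 1190 rings.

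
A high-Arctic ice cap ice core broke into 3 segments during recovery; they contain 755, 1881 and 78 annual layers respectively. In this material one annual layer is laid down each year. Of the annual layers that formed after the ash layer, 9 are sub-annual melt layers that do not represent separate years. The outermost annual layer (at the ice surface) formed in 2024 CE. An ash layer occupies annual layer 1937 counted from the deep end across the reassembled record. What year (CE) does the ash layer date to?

Total annual layers = 755 + 1881 + 78 = 2714.
The ash layer sits at annual layer 1937 from the deep end, so 2714 − 1937 = 777 annual layers formed after it.
777 − 9 false = 768 true annual layers after the ash layer.
Counting back 768 years from 2024 CE places the ash layer in 2024 − 768 = 1256 CE.

1256 CE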